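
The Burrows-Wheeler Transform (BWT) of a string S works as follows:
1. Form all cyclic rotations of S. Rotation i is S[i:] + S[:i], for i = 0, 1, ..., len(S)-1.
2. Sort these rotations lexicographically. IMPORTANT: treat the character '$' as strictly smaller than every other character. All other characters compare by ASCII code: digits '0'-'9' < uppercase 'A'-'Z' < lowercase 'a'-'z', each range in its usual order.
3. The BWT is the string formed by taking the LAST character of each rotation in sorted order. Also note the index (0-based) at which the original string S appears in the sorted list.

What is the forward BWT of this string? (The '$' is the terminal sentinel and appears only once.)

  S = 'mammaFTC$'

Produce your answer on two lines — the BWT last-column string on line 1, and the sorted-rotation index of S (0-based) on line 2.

Answer: CTaFmmm$a
7

Derivation:
All 9 rotations (rotation i = S[i:]+S[:i]):
  rot[0] = mammaFTC$
  rot[1] = ammaFTC$m
  rot[2] = mmaFTC$ma
  rot[3] = maFTC$mam
  rot[4] = aFTC$mamm
  rot[5] = FTC$mamma
  rot[6] = TC$mammaF
  rot[7] = C$mammaFT
  rot[8] = $mammaFTC
Sorted (with $ < everything):
  sorted[0] = $mammaFTC  (last char: 'C')
  sorted[1] = C$mammaFT  (last char: 'T')
  sorted[2] = FTC$mamma  (last char: 'a')
  sorted[3] = TC$mammaF  (last char: 'F')
  sorted[4] = aFTC$mamm  (last char: 'm')
  sorted[5] = ammaFTC$m  (last char: 'm')
  sorted[6] = maFTC$mam  (last char: 'm')
  sorted[7] = mammaFTC$  (last char: '$')
  sorted[8] = mmaFTC$ma  (last char: 'a')
Last column: CTaFmmm$a
Original string S is at sorted index 7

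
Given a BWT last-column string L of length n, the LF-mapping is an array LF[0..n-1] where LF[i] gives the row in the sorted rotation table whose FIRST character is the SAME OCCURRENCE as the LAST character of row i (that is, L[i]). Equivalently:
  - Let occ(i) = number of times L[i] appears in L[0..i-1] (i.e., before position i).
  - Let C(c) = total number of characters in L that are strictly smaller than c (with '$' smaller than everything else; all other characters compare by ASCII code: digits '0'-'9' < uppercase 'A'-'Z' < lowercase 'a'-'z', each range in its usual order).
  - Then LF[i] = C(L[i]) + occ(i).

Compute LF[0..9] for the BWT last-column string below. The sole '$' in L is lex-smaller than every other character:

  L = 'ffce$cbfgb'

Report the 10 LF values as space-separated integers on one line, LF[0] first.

Answer: 6 7 3 5 0 4 1 8 9 2

Derivation:
Char counts: '$':1, 'b':2, 'c':2, 'e':1, 'f':3, 'g':1
C (first-col start): C('$')=0, C('b')=1, C('c')=3, C('e')=5, C('f')=6, C('g')=9
L[0]='f': occ=0, LF[0]=C('f')+0=6+0=6
L[1]='f': occ=1, LF[1]=C('f')+1=6+1=7
L[2]='c': occ=0, LF[2]=C('c')+0=3+0=3
L[3]='e': occ=0, LF[3]=C('e')+0=5+0=5
L[4]='$': occ=0, LF[4]=C('$')+0=0+0=0
L[5]='c': occ=1, LF[5]=C('c')+1=3+1=4
L[6]='b': occ=0, LF[6]=C('b')+0=1+0=1
L[7]='f': occ=2, LF[7]=C('f')+2=6+2=8
L[8]='g': occ=0, LF[8]=C('g')+0=9+0=9
L[9]='b': occ=1, LF[9]=C('b')+1=1+1=2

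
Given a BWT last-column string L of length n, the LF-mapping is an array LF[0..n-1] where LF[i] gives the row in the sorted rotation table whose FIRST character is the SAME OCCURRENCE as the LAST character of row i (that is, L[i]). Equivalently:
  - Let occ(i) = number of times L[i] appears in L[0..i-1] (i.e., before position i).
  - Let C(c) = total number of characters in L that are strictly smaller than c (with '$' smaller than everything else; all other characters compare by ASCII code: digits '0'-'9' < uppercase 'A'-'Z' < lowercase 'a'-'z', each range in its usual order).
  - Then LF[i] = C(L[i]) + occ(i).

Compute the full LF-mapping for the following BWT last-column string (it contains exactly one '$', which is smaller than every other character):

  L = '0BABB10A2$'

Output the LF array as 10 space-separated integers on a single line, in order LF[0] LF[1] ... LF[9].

Answer: 1 7 5 8 9 3 2 6 4 0

Derivation:
Char counts: '$':1, '0':2, '1':1, '2':1, 'A':2, 'B':3
C (first-col start): C('$')=0, C('0')=1, C('1')=3, C('2')=4, C('A')=5, C('B')=7
L[0]='0': occ=0, LF[0]=C('0')+0=1+0=1
L[1]='B': occ=0, LF[1]=C('B')+0=7+0=7
L[2]='A': occ=0, LF[2]=C('A')+0=5+0=5
L[3]='B': occ=1, LF[3]=C('B')+1=7+1=8
L[4]='B': occ=2, LF[4]=C('B')+2=7+2=9
L[5]='1': occ=0, LF[5]=C('1')+0=3+0=3
L[6]='0': occ=1, LF[6]=C('0')+1=1+1=2
L[7]='A': occ=1, LF[7]=C('A')+1=5+1=6
L[8]='2': occ=0, LF[8]=C('2')+0=4+0=4
L[9]='$': occ=0, LF[9]=C('$')+0=0+0=0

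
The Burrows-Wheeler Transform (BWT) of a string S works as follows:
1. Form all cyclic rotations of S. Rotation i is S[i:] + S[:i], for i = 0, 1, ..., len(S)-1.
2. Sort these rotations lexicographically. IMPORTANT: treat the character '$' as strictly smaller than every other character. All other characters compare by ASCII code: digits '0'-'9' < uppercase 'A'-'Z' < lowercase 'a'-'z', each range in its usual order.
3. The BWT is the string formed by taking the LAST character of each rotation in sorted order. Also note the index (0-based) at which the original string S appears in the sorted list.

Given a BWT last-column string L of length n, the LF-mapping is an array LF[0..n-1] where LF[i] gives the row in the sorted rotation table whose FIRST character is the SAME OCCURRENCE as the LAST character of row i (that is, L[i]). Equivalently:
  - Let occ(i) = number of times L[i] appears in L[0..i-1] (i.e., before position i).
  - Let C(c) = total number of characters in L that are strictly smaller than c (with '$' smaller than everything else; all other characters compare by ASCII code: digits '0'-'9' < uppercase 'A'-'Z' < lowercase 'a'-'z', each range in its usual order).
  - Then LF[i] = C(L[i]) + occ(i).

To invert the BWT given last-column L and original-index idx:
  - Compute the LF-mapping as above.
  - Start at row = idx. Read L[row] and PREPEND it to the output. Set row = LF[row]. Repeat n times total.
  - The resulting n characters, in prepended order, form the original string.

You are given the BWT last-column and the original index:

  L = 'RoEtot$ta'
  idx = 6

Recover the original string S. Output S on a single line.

Answer: tattooER$

Derivation:
LF mapping: 2 4 1 6 5 7 0 8 3
Walk LF starting at row 6, prepending L[row]:
  step 1: row=6, L[6]='$', prepend. Next row=LF[6]=0
  step 2: row=0, L[0]='R', prepend. Next row=LF[0]=2
  step 3: row=2, L[2]='E', prepend. Next row=LF[2]=1
  step 4: row=1, L[1]='o', prepend. Next row=LF[1]=4
  step 5: row=4, L[4]='o', prepend. Next row=LF[4]=5
  step 6: row=5, L[5]='t', prepend. Next row=LF[5]=7
  step 7: row=7, L[7]='t', prepend. Next row=LF[7]=8
  step 8: row=8, L[8]='a', prepend. Next row=LF[8]=3
  step 9: row=3, L[3]='t', prepend. Next row=LF[3]=6
Reversed output: tattooER$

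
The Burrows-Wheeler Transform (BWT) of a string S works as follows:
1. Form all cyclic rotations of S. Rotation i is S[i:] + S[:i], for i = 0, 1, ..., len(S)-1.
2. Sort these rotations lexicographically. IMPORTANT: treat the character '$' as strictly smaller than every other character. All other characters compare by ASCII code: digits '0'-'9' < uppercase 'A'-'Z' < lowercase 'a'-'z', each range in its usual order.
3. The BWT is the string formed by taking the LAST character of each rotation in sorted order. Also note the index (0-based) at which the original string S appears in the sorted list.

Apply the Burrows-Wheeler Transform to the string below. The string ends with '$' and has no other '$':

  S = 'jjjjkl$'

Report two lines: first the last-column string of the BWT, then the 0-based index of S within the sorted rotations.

All 7 rotations (rotation i = S[i:]+S[:i]):
  rot[0] = jjjjkl$
  rot[1] = jjjkl$j
  rot[2] = jjkl$jj
  rot[3] = jkl$jjj
  rot[4] = kl$jjjj
  rot[5] = l$jjjjk
  rot[6] = $jjjjkl
Sorted (with $ < everything):
  sorted[0] = $jjjjkl  (last char: 'l')
  sorted[1] = jjjjkl$  (last char: '$')
  sorted[2] = jjjkl$j  (last char: 'j')
  sorted[3] = jjkl$jj  (last char: 'j')
  sorted[4] = jkl$jjj  (last char: 'j')
  sorted[5] = kl$jjjj  (last char: 'j')
  sorted[6] = l$jjjjk  (last char: 'k')
Last column: l$jjjjk
Original string S is at sorted index 1

Answer: l$jjjjk
1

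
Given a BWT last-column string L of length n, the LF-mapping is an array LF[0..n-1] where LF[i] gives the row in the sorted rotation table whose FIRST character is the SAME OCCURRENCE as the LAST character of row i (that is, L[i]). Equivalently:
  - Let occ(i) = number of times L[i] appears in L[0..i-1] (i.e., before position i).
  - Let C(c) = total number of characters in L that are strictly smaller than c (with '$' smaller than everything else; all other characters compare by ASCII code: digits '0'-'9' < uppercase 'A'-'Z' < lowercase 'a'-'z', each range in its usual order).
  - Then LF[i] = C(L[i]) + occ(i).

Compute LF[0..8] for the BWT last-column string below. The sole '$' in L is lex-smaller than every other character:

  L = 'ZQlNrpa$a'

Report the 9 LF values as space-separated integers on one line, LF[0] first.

Char counts: '$':1, 'N':1, 'Q':1, 'Z':1, 'a':2, 'l':1, 'p':1, 'r':1
C (first-col start): C('$')=0, C('N')=1, C('Q')=2, C('Z')=3, C('a')=4, C('l')=6, C('p')=7, C('r')=8
L[0]='Z': occ=0, LF[0]=C('Z')+0=3+0=3
L[1]='Q': occ=0, LF[1]=C('Q')+0=2+0=2
L[2]='l': occ=0, LF[2]=C('l')+0=6+0=6
L[3]='N': occ=0, LF[3]=C('N')+0=1+0=1
L[4]='r': occ=0, LF[4]=C('r')+0=8+0=8
L[5]='p': occ=0, LF[5]=C('p')+0=7+0=7
L[6]='a': occ=0, LF[6]=C('a')+0=4+0=4
L[7]='$': occ=0, LF[7]=C('$')+0=0+0=0
L[8]='a': occ=1, LF[8]=C('a')+1=4+1=5

Answer: 3 2 6 1 8 7 4 0 5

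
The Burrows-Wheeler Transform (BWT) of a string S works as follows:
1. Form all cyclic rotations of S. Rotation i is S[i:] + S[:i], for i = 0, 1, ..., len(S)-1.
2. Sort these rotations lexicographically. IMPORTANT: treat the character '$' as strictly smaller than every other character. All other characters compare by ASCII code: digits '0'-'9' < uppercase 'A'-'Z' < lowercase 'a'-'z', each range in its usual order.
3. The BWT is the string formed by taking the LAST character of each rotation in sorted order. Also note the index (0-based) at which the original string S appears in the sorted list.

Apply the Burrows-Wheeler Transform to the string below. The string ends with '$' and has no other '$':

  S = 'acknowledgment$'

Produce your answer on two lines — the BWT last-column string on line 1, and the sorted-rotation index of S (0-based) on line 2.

All 15 rotations (rotation i = S[i:]+S[:i]):
  rot[0] = acknowledgment$
  rot[1] = cknowledgment$a
  rot[2] = knowledgment$ac
  rot[3] = nowledgment$ack
  rot[4] = owledgment$ackn
  rot[5] = wledgment$ackno
  rot[6] = ledgment$acknow
  rot[7] = edgment$acknowl
  rot[8] = dgment$acknowle
  rot[9] = gment$acknowled
  rot[10] = ment$acknowledg
  rot[11] = ent$acknowledgm
  rot[12] = nt$acknowledgme
  rot[13] = t$acknowledgmen
  rot[14] = $acknowledgment
Sorted (with $ < everything):
  sorted[0] = $acknowledgment  (last char: 't')
  sorted[1] = acknowledgment$  (last char: '$')
  sorted[2] = cknowledgment$a  (last char: 'a')
  sorted[3] = dgment$acknowle  (last char: 'e')
  sorted[4] = edgment$acknowl  (last char: 'l')
  sorted[5] = ent$acknowledgm  (last char: 'm')
  sorted[6] = gment$acknowled  (last char: 'd')
  sorted[7] = knowledgment$ac  (last char: 'c')
  sorted[8] = ledgment$acknow  (last char: 'w')
  sorted[9] = ment$acknowledg  (last char: 'g')
  sorted[10] = nowledgment$ack  (last char: 'k')
  sorted[11] = nt$acknowledgme  (last char: 'e')
  sorted[12] = owledgment$ackn  (last char: 'n')
  sorted[13] = t$acknowledgmen  (last char: 'n')
  sorted[14] = wledgment$ackno  (last char: 'o')
Last column: t$aelmdcwgkenno
Original string S is at sorted index 1

Answer: t$aelmdcwgkenno
1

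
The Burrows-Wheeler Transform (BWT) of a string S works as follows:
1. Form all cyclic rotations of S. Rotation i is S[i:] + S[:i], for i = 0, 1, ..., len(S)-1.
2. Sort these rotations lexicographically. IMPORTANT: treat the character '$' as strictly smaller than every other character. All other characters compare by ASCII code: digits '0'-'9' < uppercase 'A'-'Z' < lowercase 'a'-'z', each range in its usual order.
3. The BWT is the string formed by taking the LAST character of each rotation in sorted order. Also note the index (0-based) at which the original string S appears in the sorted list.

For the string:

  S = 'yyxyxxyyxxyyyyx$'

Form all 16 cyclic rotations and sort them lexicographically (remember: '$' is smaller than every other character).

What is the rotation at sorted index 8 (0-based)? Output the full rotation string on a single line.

All 16 rotations (rotation i = S[i:]+S[:i]):
  rot[0] = yyxyxxyyxxyyyyx$
  rot[1] = yxyxxyyxxyyyyx$y
  rot[2] = xyxxyyxxyyyyx$yy
  rot[3] = yxxyyxxyyyyx$yyx
  rot[4] = xxyyxxyyyyx$yyxy
  rot[5] = xyyxxyyyyx$yyxyx
  rot[6] = yyxxyyyyx$yyxyxx
  rot[7] = yxxyyyyx$yyxyxxy
  rot[8] = xxyyyyx$yyxyxxyy
  rot[9] = xyyyyx$yyxyxxyyx
  rot[10] = yyyyx$yyxyxxyyxx
  rot[11] = yyyx$yyxyxxyyxxy
  rot[12] = yyx$yyxyxxyyxxyy
  rot[13] = yx$yyxyxxyyxxyyy
  rot[14] = x$yyxyxxyyxxyyyy
  rot[15] = $yyxyxxyyxxyyyyx
Sorted (with $ < everything):
  sorted[0] = $yyxyxxyyxxyyyyx
  sorted[1] = x$yyxyxxyyxxyyyy
  sorted[2] = xxyyxxyyyyx$yyxy
  sorted[3] = xxyyyyx$yyxyxxyy
  sorted[4] = xyxxyyxxyyyyx$yy
  sorted[5] = xyyxxyyyyx$yyxyx
  sorted[6] = xyyyyx$yyxyxxyyx
  sorted[7] = yx$yyxyxxyyxxyyy
  sorted[8] = yxxyyxxyyyyx$yyx
  sorted[9] = yxxyyyyx$yyxyxxy
  sorted[10] = yxyxxyyxxyyyyx$y
  sorted[11] = yyx$yyxyxxyyxxyy
  sorted[12] = yyxxyyyyx$yyxyxx
  sorted[13] = yyxyxxyyxxyyyyx$
  sorted[14] = yyyx$yyxyxxyyxxy
  sorted[15] = yyyyx$yyxyxxyyxx
sorted[8] = yxxyyxxyyyyx$yyx

Answer: yxxyyxxyyyyx$yyx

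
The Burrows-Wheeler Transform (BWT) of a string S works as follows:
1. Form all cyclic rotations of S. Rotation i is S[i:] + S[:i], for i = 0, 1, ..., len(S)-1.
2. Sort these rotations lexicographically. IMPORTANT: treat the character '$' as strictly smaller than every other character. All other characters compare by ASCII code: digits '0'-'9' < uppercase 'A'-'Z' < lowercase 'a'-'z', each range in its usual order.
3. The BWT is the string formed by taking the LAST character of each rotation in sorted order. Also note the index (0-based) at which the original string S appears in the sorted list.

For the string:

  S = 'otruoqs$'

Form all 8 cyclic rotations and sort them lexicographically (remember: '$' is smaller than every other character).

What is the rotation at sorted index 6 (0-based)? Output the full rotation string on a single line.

All 8 rotations (rotation i = S[i:]+S[:i]):
  rot[0] = otruoqs$
  rot[1] = truoqs$o
  rot[2] = ruoqs$ot
  rot[3] = uoqs$otr
  rot[4] = oqs$otru
  rot[5] = qs$otruo
  rot[6] = s$otruoq
  rot[7] = $otruoqs
Sorted (with $ < everything):
  sorted[0] = $otruoqs
  sorted[1] = oqs$otru
  sorted[2] = otruoqs$
  sorted[3] = qs$otruo
  sorted[4] = ruoqs$ot
  sorted[5] = s$otruoq
  sorted[6] = truoqs$o
  sorted[7] = uoqs$otr
sorted[6] = truoqs$o

Answer: truoqs$o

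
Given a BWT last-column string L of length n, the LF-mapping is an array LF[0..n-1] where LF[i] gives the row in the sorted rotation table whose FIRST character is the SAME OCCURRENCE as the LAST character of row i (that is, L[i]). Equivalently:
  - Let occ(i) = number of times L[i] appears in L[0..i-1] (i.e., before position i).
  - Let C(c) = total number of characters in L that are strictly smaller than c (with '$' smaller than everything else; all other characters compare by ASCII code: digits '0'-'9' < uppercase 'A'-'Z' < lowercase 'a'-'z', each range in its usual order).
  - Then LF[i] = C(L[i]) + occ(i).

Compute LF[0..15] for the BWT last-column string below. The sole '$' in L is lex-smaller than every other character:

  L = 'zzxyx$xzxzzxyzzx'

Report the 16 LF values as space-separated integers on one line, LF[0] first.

Answer: 9 10 1 7 2 0 3 11 4 12 13 5 8 14 15 6

Derivation:
Char counts: '$':1, 'x':6, 'y':2, 'z':7
C (first-col start): C('$')=0, C('x')=1, C('y')=7, C('z')=9
L[0]='z': occ=0, LF[0]=C('z')+0=9+0=9
L[1]='z': occ=1, LF[1]=C('z')+1=9+1=10
L[2]='x': occ=0, LF[2]=C('x')+0=1+0=1
L[3]='y': occ=0, LF[3]=C('y')+0=7+0=7
L[4]='x': occ=1, LF[4]=C('x')+1=1+1=2
L[5]='$': occ=0, LF[5]=C('$')+0=0+0=0
L[6]='x': occ=2, LF[6]=C('x')+2=1+2=3
L[7]='z': occ=2, LF[7]=C('z')+2=9+2=11
L[8]='x': occ=3, LF[8]=C('x')+3=1+3=4
L[9]='z': occ=3, LF[9]=C('z')+3=9+3=12
L[10]='z': occ=4, LF[10]=C('z')+4=9+4=13
L[11]='x': occ=4, LF[11]=C('x')+4=1+4=5
L[12]='y': occ=1, LF[12]=C('y')+1=7+1=8
L[13]='z': occ=5, LF[13]=C('z')+5=9+5=14
L[14]='z': occ=6, LF[14]=C('z')+6=9+6=15
L[15]='x': occ=5, LF[15]=C('x')+5=1+5=6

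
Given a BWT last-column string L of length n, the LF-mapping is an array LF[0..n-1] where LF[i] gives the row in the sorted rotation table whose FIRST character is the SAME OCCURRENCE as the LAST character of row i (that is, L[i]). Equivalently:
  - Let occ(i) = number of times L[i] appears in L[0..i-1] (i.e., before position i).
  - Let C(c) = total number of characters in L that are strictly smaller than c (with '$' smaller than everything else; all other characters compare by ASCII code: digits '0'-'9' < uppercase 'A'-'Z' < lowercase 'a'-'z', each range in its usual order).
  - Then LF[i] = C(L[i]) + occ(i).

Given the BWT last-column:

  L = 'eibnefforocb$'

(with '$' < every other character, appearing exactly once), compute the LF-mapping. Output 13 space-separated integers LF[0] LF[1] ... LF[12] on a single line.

Char counts: '$':1, 'b':2, 'c':1, 'e':2, 'f':2, 'i':1, 'n':1, 'o':2, 'r':1
C (first-col start): C('$')=0, C('b')=1, C('c')=3, C('e')=4, C('f')=6, C('i')=8, C('n')=9, C('o')=10, C('r')=12
L[0]='e': occ=0, LF[0]=C('e')+0=4+0=4
L[1]='i': occ=0, LF[1]=C('i')+0=8+0=8
L[2]='b': occ=0, LF[2]=C('b')+0=1+0=1
L[3]='n': occ=0, LF[3]=C('n')+0=9+0=9
L[4]='e': occ=1, LF[4]=C('e')+1=4+1=5
L[5]='f': occ=0, LF[5]=C('f')+0=6+0=6
L[6]='f': occ=1, LF[6]=C('f')+1=6+1=7
L[7]='o': occ=0, LF[7]=C('o')+0=10+0=10
L[8]='r': occ=0, LF[8]=C('r')+0=12+0=12
L[9]='o': occ=1, LF[9]=C('o')+1=10+1=11
L[10]='c': occ=0, LF[10]=C('c')+0=3+0=3
L[11]='b': occ=1, LF[11]=C('b')+1=1+1=2
L[12]='$': occ=0, LF[12]=C('$')+0=0+0=0

Answer: 4 8 1 9 5 6 7 10 12 11 3 2 0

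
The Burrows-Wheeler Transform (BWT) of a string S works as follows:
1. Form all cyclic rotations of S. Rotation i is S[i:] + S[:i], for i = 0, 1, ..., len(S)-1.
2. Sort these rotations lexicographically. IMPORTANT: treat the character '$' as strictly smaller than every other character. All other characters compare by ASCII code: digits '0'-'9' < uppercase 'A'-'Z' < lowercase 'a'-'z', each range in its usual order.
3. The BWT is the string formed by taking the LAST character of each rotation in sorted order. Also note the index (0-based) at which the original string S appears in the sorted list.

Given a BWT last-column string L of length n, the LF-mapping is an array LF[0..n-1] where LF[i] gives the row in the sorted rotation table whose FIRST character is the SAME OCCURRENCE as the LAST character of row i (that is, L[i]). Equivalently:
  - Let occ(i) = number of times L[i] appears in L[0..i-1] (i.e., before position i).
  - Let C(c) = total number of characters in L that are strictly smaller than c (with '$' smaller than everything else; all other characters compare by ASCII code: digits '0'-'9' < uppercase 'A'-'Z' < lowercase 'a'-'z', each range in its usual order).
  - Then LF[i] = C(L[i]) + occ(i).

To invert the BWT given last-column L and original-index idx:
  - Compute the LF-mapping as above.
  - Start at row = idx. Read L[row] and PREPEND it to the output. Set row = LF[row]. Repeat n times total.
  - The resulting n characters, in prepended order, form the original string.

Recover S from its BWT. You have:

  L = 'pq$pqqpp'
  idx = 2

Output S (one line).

LF mapping: 1 5 0 2 6 7 3 4
Walk LF starting at row 2, prepending L[row]:
  step 1: row=2, L[2]='$', prepend. Next row=LF[2]=0
  step 2: row=0, L[0]='p', prepend. Next row=LF[0]=1
  step 3: row=1, L[1]='q', prepend. Next row=LF[1]=5
  step 4: row=5, L[5]='q', prepend. Next row=LF[5]=7
  step 5: row=7, L[7]='p', prepend. Next row=LF[7]=4
  step 6: row=4, L[4]='q', prepend. Next row=LF[4]=6
  step 7: row=6, L[6]='p', prepend. Next row=LF[6]=3
  step 8: row=3, L[3]='p', prepend. Next row=LF[3]=2
Reversed output: ppqpqqp$

Answer: ppqpqqp$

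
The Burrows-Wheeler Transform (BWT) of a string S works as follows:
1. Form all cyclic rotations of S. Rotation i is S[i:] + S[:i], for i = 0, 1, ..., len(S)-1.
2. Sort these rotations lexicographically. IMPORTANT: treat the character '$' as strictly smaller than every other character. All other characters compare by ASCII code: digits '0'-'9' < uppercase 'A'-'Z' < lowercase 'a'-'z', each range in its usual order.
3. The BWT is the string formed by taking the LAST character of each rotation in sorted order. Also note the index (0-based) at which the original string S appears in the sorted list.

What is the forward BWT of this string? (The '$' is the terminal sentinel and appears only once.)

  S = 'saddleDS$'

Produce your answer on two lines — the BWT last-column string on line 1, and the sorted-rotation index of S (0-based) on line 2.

All 9 rotations (rotation i = S[i:]+S[:i]):
  rot[0] = saddleDS$
  rot[1] = addleDS$s
  rot[2] = ddleDS$sa
  rot[3] = dleDS$sad
  rot[4] = leDS$sadd
  rot[5] = eDS$saddl
  rot[6] = DS$saddle
  rot[7] = S$saddleD
  rot[8] = $saddleDS
Sorted (with $ < everything):
  sorted[0] = $saddleDS  (last char: 'S')
  sorted[1] = DS$saddle  (last char: 'e')
  sorted[2] = S$saddleD  (last char: 'D')
  sorted[3] = addleDS$s  (last char: 's')
  sorted[4] = ddleDS$sa  (last char: 'a')
  sorted[5] = dleDS$sad  (last char: 'd')
  sorted[6] = eDS$saddl  (last char: 'l')
  sorted[7] = leDS$sadd  (last char: 'd')
  sorted[8] = saddleDS$  (last char: '$')
Last column: SeDsadld$
Original string S is at sorted index 8

Answer: SeDsadld$
8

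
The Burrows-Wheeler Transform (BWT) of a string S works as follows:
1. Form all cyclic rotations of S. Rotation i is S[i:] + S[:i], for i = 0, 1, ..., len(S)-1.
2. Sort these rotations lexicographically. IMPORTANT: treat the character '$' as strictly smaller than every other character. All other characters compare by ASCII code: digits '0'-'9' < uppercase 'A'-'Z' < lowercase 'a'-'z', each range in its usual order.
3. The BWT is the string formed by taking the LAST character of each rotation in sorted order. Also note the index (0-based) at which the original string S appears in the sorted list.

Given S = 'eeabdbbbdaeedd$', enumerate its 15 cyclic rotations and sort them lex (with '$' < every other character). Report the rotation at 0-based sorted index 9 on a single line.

Answer: dbbbdaeedd$eeab

Derivation:
All 15 rotations (rotation i = S[i:]+S[:i]):
  rot[0] = eeabdbbbdaeedd$
  rot[1] = eabdbbbdaeedd$e
  rot[2] = abdbbbdaeedd$ee
  rot[3] = bdbbbdaeedd$eea
  rot[4] = dbbbdaeedd$eeab
  rot[5] = bbbdaeedd$eeabd
  rot[6] = bbdaeedd$eeabdb
  rot[7] = bdaeedd$eeabdbb
  rot[8] = daeedd$eeabdbbb
  rot[9] = aeedd$eeabdbbbd
  rot[10] = eedd$eeabdbbbda
  rot[11] = edd$eeabdbbbdae
  rot[12] = dd$eeabdbbbdaee
  rot[13] = d$eeabdbbbdaeed
  rot[14] = $eeabdbbbdaeedd
Sorted (with $ < everything):
  sorted[0] = $eeabdbbbdaeedd
  sorted[1] = abdbbbdaeedd$ee
  sorted[2] = aeedd$eeabdbbbd
  sorted[3] = bbbdaeedd$eeabd
  sorted[4] = bbdaeedd$eeabdb
  sorted[5] = bdaeedd$eeabdbb
  sorted[6] = bdbbbdaeedd$eea
  sorted[7] = d$eeabdbbbdaeed
  sorted[8] = daeedd$eeabdbbb
  sorted[9] = dbbbdaeedd$eeab
  sorted[10] = dd$eeabdbbbdaee
  sorted[11] = eabdbbbdaeedd$e
  sorted[12] = edd$eeabdbbbdae
  sorted[13] = eeabdbbbdaeedd$
  sorted[14] = eedd$eeabdbbbda
sorted[9] = dbbbdaeedd$eeab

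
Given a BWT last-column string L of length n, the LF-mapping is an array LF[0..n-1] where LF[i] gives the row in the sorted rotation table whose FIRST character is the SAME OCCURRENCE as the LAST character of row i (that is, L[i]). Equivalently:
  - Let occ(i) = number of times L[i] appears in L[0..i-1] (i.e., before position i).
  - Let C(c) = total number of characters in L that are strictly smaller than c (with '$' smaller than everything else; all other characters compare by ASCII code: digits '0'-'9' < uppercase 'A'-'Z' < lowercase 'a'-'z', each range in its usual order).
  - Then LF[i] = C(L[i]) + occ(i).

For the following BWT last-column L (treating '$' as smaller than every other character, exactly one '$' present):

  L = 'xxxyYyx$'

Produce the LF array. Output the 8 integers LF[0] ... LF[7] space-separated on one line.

Answer: 2 3 4 6 1 7 5 0

Derivation:
Char counts: '$':1, 'Y':1, 'x':4, 'y':2
C (first-col start): C('$')=0, C('Y')=1, C('x')=2, C('y')=6
L[0]='x': occ=0, LF[0]=C('x')+0=2+0=2
L[1]='x': occ=1, LF[1]=C('x')+1=2+1=3
L[2]='x': occ=2, LF[2]=C('x')+2=2+2=4
L[3]='y': occ=0, LF[3]=C('y')+0=6+0=6
L[4]='Y': occ=0, LF[4]=C('Y')+0=1+0=1
L[5]='y': occ=1, LF[5]=C('y')+1=6+1=7
L[6]='x': occ=3, LF[6]=C('x')+3=2+3=5
L[7]='$': occ=0, LF[7]=C('$')+0=0+0=0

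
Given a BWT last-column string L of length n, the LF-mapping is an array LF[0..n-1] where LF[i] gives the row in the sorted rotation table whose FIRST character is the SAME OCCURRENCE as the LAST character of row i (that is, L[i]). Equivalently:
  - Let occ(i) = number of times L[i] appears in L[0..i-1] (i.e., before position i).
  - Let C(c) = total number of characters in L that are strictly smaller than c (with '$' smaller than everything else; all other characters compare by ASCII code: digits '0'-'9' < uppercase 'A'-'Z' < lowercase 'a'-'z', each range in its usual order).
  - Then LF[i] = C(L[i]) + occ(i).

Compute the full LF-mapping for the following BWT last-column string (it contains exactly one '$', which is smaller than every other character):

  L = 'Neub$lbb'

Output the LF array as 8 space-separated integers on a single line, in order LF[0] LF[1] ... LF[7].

Answer: 1 5 7 2 0 6 3 4

Derivation:
Char counts: '$':1, 'N':1, 'b':3, 'e':1, 'l':1, 'u':1
C (first-col start): C('$')=0, C('N')=1, C('b')=2, C('e')=5, C('l')=6, C('u')=7
L[0]='N': occ=0, LF[0]=C('N')+0=1+0=1
L[1]='e': occ=0, LF[1]=C('e')+0=5+0=5
L[2]='u': occ=0, LF[2]=C('u')+0=7+0=7
L[3]='b': occ=0, LF[3]=C('b')+0=2+0=2
L[4]='$': occ=0, LF[4]=C('$')+0=0+0=0
L[5]='l': occ=0, LF[5]=C('l')+0=6+0=6
L[6]='b': occ=1, LF[6]=C('b')+1=2+1=3
L[7]='b': occ=2, LF[7]=C('b')+2=2+2=4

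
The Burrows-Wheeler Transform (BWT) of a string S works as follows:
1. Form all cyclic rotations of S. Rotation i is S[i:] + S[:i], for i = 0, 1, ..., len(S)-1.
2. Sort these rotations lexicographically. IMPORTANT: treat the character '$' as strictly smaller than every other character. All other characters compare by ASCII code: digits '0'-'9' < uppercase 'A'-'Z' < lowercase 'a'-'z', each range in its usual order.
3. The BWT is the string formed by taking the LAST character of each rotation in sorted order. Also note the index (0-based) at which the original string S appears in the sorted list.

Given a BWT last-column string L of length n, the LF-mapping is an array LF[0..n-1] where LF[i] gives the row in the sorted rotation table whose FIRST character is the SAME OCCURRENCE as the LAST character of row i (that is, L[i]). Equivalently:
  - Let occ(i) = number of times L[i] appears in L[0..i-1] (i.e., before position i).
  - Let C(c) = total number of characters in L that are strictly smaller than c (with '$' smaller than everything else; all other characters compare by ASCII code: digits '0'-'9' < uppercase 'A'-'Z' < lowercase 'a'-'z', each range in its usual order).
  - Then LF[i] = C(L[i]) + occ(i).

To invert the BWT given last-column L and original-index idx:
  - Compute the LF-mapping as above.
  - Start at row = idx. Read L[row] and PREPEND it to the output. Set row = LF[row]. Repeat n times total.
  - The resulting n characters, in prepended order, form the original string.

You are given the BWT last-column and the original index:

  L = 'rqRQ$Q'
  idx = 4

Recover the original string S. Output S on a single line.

LF mapping: 5 4 3 1 0 2
Walk LF starting at row 4, prepending L[row]:
  step 1: row=4, L[4]='$', prepend. Next row=LF[4]=0
  step 2: row=0, L[0]='r', prepend. Next row=LF[0]=5
  step 3: row=5, L[5]='Q', prepend. Next row=LF[5]=2
  step 4: row=2, L[2]='R', prepend. Next row=LF[2]=3
  step 5: row=3, L[3]='Q', prepend. Next row=LF[3]=1
  step 6: row=1, L[1]='q', prepend. Next row=LF[1]=4
Reversed output: qQRQr$

Answer: qQRQr$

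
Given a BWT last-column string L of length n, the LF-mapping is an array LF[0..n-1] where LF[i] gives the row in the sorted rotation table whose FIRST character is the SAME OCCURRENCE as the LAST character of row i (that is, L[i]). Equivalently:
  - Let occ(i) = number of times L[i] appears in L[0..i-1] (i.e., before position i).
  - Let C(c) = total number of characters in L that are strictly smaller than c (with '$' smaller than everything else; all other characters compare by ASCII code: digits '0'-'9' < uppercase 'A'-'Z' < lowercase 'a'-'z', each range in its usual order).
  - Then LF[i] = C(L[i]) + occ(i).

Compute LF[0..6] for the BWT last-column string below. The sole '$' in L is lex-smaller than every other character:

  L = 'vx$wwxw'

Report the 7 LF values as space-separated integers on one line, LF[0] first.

Char counts: '$':1, 'v':1, 'w':3, 'x':2
C (first-col start): C('$')=0, C('v')=1, C('w')=2, C('x')=5
L[0]='v': occ=0, LF[0]=C('v')+0=1+0=1
L[1]='x': occ=0, LF[1]=C('x')+0=5+0=5
L[2]='$': occ=0, LF[2]=C('$')+0=0+0=0
L[3]='w': occ=0, LF[3]=C('w')+0=2+0=2
L[4]='w': occ=1, LF[4]=C('w')+1=2+1=3
L[5]='x': occ=1, LF[5]=C('x')+1=5+1=6
L[6]='w': occ=2, LF[6]=C('w')+2=2+2=4

Answer: 1 5 0 2 3 6 4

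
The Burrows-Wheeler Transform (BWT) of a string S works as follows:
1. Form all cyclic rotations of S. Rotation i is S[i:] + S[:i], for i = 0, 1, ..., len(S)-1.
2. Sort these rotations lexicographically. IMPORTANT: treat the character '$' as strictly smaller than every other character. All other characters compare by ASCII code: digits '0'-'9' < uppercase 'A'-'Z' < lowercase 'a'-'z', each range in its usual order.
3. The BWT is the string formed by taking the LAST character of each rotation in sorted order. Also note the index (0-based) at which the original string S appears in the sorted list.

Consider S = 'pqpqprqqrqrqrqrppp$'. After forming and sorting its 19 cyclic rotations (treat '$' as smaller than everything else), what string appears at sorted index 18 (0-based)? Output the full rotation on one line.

All 19 rotations (rotation i = S[i:]+S[:i]):
  rot[0] = pqpqprqqrqrqrqrppp$
  rot[1] = qpqprqqrqrqrqrppp$p
  rot[2] = pqprqqrqrqrqrppp$pq
  rot[3] = qprqqrqrqrqrppp$pqp
  rot[4] = prqqrqrqrqrppp$pqpq
  rot[5] = rqqrqrqrqrppp$pqpqp
  rot[6] = qqrqrqrqrppp$pqpqpr
  rot[7] = qrqrqrqrppp$pqpqprq
  rot[8] = rqrqrqrppp$pqpqprqq
  rot[9] = qrqrqrppp$pqpqprqqr
  rot[10] = rqrqrppp$pqpqprqqrq
  rot[11] = qrqrppp$pqpqprqqrqr
  rot[12] = rqrppp$pqpqprqqrqrq
  rot[13] = qrppp$pqpqprqqrqrqr
  rot[14] = rppp$pqpqprqqrqrqrq
  rot[15] = ppp$pqpqprqqrqrqrqr
  rot[16] = pp$pqpqprqqrqrqrqrp
  rot[17] = p$pqpqprqqrqrqrqrpp
  rot[18] = $pqpqprqqrqrqrqrppp
Sorted (with $ < everything):
  sorted[0] = $pqpqprqqrqrqrqrppp
  sorted[1] = p$pqpqprqqrqrqrqrpp
  sorted[2] = pp$pqpqprqqrqrqrqrp
  sorted[3] = ppp$pqpqprqqrqrqrqr
  sorted[4] = pqpqprqqrqrqrqrppp$
  sorted[5] = pqprqqrqrqrqrppp$pq
  sorted[6] = prqqrqrqrqrppp$pqpq
  sorted[7] = qpqprqqrqrqrqrppp$p
  sorted[8] = qprqqrqrqrqrppp$pqp
  sorted[9] = qqrqrqrqrppp$pqpqpr
  sorted[10] = qrppp$pqpqprqqrqrqr
  sorted[11] = qrqrppp$pqpqprqqrqr
  sorted[12] = qrqrqrppp$pqpqprqqr
  sorted[13] = qrqrqrqrppp$pqpqprq
  sorted[14] = rppp$pqpqprqqrqrqrq
  sorted[15] = rqqrqrqrqrppp$pqpqp
  sorted[16] = rqrppp$pqpqprqqrqrq
  sorted[17] = rqrqrppp$pqpqprqqrq
  sorted[18] = rqrqrqrppp$pqpqprqq
sorted[18] = rqrqrqrppp$pqpqprqq

Answer: rqrqrqrppp$pqpqprqq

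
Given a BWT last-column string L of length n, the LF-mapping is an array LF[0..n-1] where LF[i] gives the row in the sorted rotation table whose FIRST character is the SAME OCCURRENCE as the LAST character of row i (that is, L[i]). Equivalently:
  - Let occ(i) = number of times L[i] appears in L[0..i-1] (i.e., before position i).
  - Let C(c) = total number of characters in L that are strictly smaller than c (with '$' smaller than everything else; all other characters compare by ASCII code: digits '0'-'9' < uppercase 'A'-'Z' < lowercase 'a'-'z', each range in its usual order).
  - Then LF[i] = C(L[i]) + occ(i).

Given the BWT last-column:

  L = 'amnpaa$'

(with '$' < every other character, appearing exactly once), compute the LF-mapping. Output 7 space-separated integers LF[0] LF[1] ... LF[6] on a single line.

Answer: 1 4 5 6 2 3 0

Derivation:
Char counts: '$':1, 'a':3, 'm':1, 'n':1, 'p':1
C (first-col start): C('$')=0, C('a')=1, C('m')=4, C('n')=5, C('p')=6
L[0]='a': occ=0, LF[0]=C('a')+0=1+0=1
L[1]='m': occ=0, LF[1]=C('m')+0=4+0=4
L[2]='n': occ=0, LF[2]=C('n')+0=5+0=5
L[3]='p': occ=0, LF[3]=C('p')+0=6+0=6
L[4]='a': occ=1, LF[4]=C('a')+1=1+1=2
L[5]='a': occ=2, LF[5]=C('a')+2=1+2=3
L[6]='$': occ=0, LF[6]=C('$')+0=0+0=0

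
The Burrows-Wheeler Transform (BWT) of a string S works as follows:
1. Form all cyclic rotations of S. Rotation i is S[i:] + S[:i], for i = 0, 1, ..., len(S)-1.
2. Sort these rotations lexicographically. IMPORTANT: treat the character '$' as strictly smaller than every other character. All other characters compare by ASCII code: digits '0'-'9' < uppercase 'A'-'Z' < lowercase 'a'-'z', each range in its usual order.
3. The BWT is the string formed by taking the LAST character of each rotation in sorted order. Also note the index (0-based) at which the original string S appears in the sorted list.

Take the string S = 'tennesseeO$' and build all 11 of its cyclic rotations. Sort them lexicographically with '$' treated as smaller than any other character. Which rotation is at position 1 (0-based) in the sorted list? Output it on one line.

All 11 rotations (rotation i = S[i:]+S[:i]):
  rot[0] = tennesseeO$
  rot[1] = ennesseeO$t
  rot[2] = nnesseeO$te
  rot[3] = nesseeO$ten
  rot[4] = esseeO$tenn
  rot[5] = sseeO$tenne
  rot[6] = seeO$tennes
  rot[7] = eeO$tenness
  rot[8] = eO$tennesse
  rot[9] = O$tennessee
  rot[10] = $tennesseeO
Sorted (with $ < everything):
  sorted[0] = $tennesseeO
  sorted[1] = O$tennessee
  sorted[2] = eO$tennesse
  sorted[3] = eeO$tenness
  sorted[4] = ennesseeO$t
  sorted[5] = esseeO$tenn
  sorted[6] = nesseeO$ten
  sorted[7] = nnesseeO$te
  sorted[8] = seeO$tennes
  sorted[9] = sseeO$tenne
  sorted[10] = tennesseeO$
sorted[1] = O$tennessee

Answer: O$tennessee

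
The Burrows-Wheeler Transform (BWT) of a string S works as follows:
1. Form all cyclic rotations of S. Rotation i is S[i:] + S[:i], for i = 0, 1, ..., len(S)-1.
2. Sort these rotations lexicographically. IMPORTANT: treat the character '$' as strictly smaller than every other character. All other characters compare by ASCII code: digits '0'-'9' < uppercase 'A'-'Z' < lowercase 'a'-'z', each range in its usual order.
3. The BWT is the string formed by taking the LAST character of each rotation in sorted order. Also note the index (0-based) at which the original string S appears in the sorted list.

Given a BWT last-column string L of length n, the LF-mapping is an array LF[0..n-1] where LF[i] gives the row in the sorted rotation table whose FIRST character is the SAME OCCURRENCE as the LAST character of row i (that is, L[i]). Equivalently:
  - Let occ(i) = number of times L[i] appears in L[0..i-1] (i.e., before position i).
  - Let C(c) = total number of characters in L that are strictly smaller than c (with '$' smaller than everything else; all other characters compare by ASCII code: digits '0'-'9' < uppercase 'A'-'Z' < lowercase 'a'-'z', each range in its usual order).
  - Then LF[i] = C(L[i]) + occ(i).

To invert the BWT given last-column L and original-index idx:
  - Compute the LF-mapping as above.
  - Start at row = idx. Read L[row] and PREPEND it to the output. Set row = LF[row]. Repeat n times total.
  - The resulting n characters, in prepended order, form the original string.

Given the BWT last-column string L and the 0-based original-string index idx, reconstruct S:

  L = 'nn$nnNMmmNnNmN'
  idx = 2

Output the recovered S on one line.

LF mapping: 9 10 0 11 12 2 1 6 7 3 13 4 8 5
Walk LF starting at row 2, prepending L[row]:
  step 1: row=2, L[2]='$', prepend. Next row=LF[2]=0
  step 2: row=0, L[0]='n', prepend. Next row=LF[0]=9
  step 3: row=9, L[9]='N', prepend. Next row=LF[9]=3
  step 4: row=3, L[3]='n', prepend. Next row=LF[3]=11
  step 5: row=11, L[11]='N', prepend. Next row=LF[11]=4
  step 6: row=4, L[4]='n', prepend. Next row=LF[4]=12
  step 7: row=12, L[12]='m', prepend. Next row=LF[12]=8
  step 8: row=8, L[8]='m', prepend. Next row=LF[8]=7
  step 9: row=7, L[7]='m', prepend. Next row=LF[7]=6
  step 10: row=6, L[6]='M', prepend. Next row=LF[6]=1
  step 11: row=1, L[1]='n', prepend. Next row=LF[1]=10
  step 12: row=10, L[10]='n', prepend. Next row=LF[10]=13
  step 13: row=13, L[13]='N', prepend. Next row=LF[13]=5
  step 14: row=5, L[5]='N', prepend. Next row=LF[5]=2
Reversed output: NNnnMmmmnNnNn$

Answer: NNnnMmmmnNnNn$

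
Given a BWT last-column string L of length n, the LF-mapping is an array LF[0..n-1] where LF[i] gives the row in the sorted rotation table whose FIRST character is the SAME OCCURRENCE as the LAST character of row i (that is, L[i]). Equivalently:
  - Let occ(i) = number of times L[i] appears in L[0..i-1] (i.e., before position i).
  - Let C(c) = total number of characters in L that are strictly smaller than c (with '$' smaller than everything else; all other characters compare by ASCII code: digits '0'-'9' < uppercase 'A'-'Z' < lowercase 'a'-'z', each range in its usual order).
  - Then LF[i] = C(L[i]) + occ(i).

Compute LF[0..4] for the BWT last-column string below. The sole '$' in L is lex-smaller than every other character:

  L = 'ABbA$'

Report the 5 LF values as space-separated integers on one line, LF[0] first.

Answer: 1 3 4 2 0

Derivation:
Char counts: '$':1, 'A':2, 'B':1, 'b':1
C (first-col start): C('$')=0, C('A')=1, C('B')=3, C('b')=4
L[0]='A': occ=0, LF[0]=C('A')+0=1+0=1
L[1]='B': occ=0, LF[1]=C('B')+0=3+0=3
L[2]='b': occ=0, LF[2]=C('b')+0=4+0=4
L[3]='A': occ=1, LF[3]=C('A')+1=1+1=2
L[4]='$': occ=0, LF[4]=C('$')+0=0+0=0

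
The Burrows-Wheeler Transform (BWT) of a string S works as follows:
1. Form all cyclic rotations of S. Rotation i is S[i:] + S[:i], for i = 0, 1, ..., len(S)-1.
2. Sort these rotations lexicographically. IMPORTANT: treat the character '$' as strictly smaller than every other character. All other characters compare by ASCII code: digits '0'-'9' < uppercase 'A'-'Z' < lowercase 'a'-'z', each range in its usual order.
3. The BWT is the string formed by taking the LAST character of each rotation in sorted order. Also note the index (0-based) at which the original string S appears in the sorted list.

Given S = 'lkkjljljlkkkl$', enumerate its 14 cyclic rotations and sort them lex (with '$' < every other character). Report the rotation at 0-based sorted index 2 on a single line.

Answer: jljlkkkl$lkkjl

Derivation:
All 14 rotations (rotation i = S[i:]+S[:i]):
  rot[0] = lkkjljljlkkkl$
  rot[1] = kkjljljlkkkl$l
  rot[2] = kjljljlkkkl$lk
  rot[3] = jljljlkkkl$lkk
  rot[4] = ljljlkkkl$lkkj
  rot[5] = jljlkkkl$lkkjl
  rot[6] = ljlkkkl$lkkjlj
  rot[7] = jlkkkl$lkkjljl
  rot[8] = lkkkl$lkkjljlj
  rot[9] = kkkl$lkkjljljl
  rot[10] = kkl$lkkjljljlk
  rot[11] = kl$lkkjljljlkk
  rot[12] = l$lkkjljljlkkk
  rot[13] = $lkkjljljlkkkl
Sorted (with $ < everything):
  sorted[0] = $lkkjljljlkkkl
  sorted[1] = jljljlkkkl$lkk
  sorted[2] = jljlkkkl$lkkjl
  sorted[3] = jlkkkl$lkkjljl
  sorted[4] = kjljljlkkkl$lk
  sorted[5] = kkjljljlkkkl$l
  sorted[6] = kkkl$lkkjljljl
  sorted[7] = kkl$lkkjljljlk
  sorted[8] = kl$lkkjljljlkk
  sorted[9] = l$lkkjljljlkkk
  sorted[10] = ljljlkkkl$lkkj
  sorted[11] = ljlkkkl$lkkjlj
  sorted[12] = lkkjljljlkkkl$
  sorted[13] = lkkkl$lkkjljlj
sorted[2] = jljlkkkl$lkkjl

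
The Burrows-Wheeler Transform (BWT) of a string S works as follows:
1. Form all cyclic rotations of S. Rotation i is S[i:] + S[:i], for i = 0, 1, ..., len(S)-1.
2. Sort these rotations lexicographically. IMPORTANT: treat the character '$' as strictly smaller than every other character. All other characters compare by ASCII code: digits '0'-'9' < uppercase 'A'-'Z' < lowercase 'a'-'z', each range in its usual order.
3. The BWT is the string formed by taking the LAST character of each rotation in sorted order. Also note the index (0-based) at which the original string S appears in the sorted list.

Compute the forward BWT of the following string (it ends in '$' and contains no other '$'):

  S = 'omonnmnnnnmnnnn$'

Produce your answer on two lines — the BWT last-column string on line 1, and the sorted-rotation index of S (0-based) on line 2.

Answer: nnnonnnnnonnmm$m
14

Derivation:
All 16 rotations (rotation i = S[i:]+S[:i]):
  rot[0] = omonnmnnnnmnnnn$
  rot[1] = monnmnnnnmnnnn$o
  rot[2] = onnmnnnnmnnnn$om
  rot[3] = nnmnnnnmnnnn$omo
  rot[4] = nmnnnnmnnnn$omon
  rot[5] = mnnnnmnnnn$omonn
  rot[6] = nnnnmnnnn$omonnm
  rot[7] = nnnmnnnn$omonnmn
  rot[8] = nnmnnnn$omonnmnn
  rot[9] = nmnnnn$omonnmnnn
  rot[10] = mnnnn$omonnmnnnn
  rot[11] = nnnn$omonnmnnnnm
  rot[12] = nnn$omonnmnnnnmn
  rot[13] = nn$omonnmnnnnmnn
  rot[14] = n$omonnmnnnnmnnn
  rot[15] = $omonnmnnnnmnnnn
Sorted (with $ < everything):
  sorted[0] = $omonnmnnnnmnnnn  (last char: 'n')
  sorted[1] = mnnnn$omonnmnnnn  (last char: 'n')
  sorted[2] = mnnnnmnnnn$omonn  (last char: 'n')
  sorted[3] = monnmnnnnmnnnn$o  (last char: 'o')
  sorted[4] = n$omonnmnnnnmnnn  (last char: 'n')
  sorted[5] = nmnnnn$omonnmnnn  (last char: 'n')
  sorted[6] = nmnnnnmnnnn$omon  (last char: 'n')
  sorted[7] = nn$omonnmnnnnmnn  (last char: 'n')
  sorted[8] = nnmnnnn$omonnmnn  (last char: 'n')
  sorted[9] = nnmnnnnmnnnn$omo  (last char: 'o')
  sorted[10] = nnn$omonnmnnnnmn  (last char: 'n')
  sorted[11] = nnnmnnnn$omonnmn  (last char: 'n')
  sorted[12] = nnnn$omonnmnnnnm  (last char: 'm')
  sorted[13] = nnnnmnnnn$omonnm  (last char: 'm')
  sorted[14] = omonnmnnnnmnnnn$  (last char: '$')
  sorted[15] = onnmnnnnmnnnn$om  (last char: 'm')
Last column: nnnonnnnnonnmm$m
Original string S is at sorted index 14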